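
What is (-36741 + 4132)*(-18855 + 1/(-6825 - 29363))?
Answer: 22249927479269/36188 ≈ 6.1484e+8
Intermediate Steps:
(-36741 + 4132)*(-18855 + 1/(-6825 - 29363)) = -32609*(-18855 + 1/(-36188)) = -32609*(-18855 - 1/36188) = -32609*(-682324741/36188) = 22249927479269/36188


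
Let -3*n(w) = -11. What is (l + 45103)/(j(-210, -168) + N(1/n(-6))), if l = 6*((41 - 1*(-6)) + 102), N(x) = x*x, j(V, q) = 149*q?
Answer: -5565637/3028863 ≈ -1.8375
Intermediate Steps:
n(w) = 11/3 (n(w) = -1/3*(-11) = 11/3)
N(x) = x**2
l = 894 (l = 6*((41 + 6) + 102) = 6*(47 + 102) = 6*149 = 894)
(l + 45103)/(j(-210, -168) + N(1/n(-6))) = (894 + 45103)/(149*(-168) + (1/(11/3))**2) = 45997/(-25032 + (3/11)**2) = 45997/(-25032 + 9/121) = 45997/(-3028863/121) = 45997*(-121/3028863) = -5565637/3028863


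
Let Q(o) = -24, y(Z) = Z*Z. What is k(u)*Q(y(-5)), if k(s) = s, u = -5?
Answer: 120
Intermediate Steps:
y(Z) = Z²
k(u)*Q(y(-5)) = -5*(-24) = 120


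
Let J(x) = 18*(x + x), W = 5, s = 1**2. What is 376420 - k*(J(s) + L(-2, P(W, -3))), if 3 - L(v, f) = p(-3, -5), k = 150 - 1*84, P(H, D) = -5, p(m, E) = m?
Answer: 373648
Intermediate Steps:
s = 1
J(x) = 36*x (J(x) = 18*(2*x) = 36*x)
k = 66 (k = 150 - 84 = 66)
L(v, f) = 6 (L(v, f) = 3 - 1*(-3) = 3 + 3 = 6)
376420 - k*(J(s) + L(-2, P(W, -3))) = 376420 - 66*(36*1 + 6) = 376420 - 66*(36 + 6) = 376420 - 66*42 = 376420 - 1*2772 = 376420 - 2772 = 373648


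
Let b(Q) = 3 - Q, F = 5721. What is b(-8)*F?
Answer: 62931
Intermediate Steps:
b(-8)*F = (3 - 1*(-8))*5721 = (3 + 8)*5721 = 11*5721 = 62931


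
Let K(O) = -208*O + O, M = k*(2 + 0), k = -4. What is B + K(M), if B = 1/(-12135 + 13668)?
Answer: 2538649/1533 ≈ 1656.0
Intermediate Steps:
M = -8 (M = -4*(2 + 0) = -4*2 = -8)
B = 1/1533 ≈ 0.00065232
K(O) = -207*O
B + K(M) = 1/1533 - 207*(-8) = 1/1533 + 1656 = 2538649/1533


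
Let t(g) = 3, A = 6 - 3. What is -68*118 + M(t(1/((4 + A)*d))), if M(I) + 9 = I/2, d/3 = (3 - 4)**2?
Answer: -16063/2 ≈ -8031.5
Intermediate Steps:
d = 3 (d = 3*(3 - 4)**2 = 3*(-1)**2 = 3*1 = 3)
A = 3
M(I) = -9 + I/2
-68*118 + M(t(1/((4 + A)*d))) = -68*118 + (-9 + (1/2)*3) = -8024 + (-9 + 3/2) = -8024 - 15/2 = -16063/2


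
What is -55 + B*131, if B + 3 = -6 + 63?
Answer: 7019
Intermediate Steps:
B = 54 (B = -3 + (-6 + 63) = -3 + 57 = 54)
-55 + B*131 = -55 + 54*131 = -55 + 7074 = 7019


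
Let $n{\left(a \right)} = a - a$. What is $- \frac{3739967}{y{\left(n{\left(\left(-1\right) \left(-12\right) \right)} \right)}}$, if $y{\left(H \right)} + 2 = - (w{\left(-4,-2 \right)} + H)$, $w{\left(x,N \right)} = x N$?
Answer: $\frac{3739967}{10} \approx 3.74 \cdot 10^{5}$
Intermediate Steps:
$w{\left(x,N \right)} = N x$
$n{\left(a \right)} = 0$
$y{\left(H \right)} = -10 - H$ ($y{\left(H \right)} = -2 - \left(\left(-2\right) \left(-4\right) + H\right) = -2 - \left(8 + H\right) = -10 - H$)
$- \frac{3739967}{y{\left(n{\left(\left(-1\right) \left(-12\right) \right)} \right)}} = - \frac{3739967}{-10 - 0} = - \frac{3739967}{-10 + 0} = - \frac{3739967}{-10} = \left(-3739967\right) \left(- \frac{1}{10}\right) = \frac{3739967}{10}$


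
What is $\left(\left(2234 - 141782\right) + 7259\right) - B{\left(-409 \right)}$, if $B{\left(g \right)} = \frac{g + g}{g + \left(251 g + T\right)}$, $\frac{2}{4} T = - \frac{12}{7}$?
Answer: $- \frac{47723259613}{360750} \approx -1.3229 \cdot 10^{5}$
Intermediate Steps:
$T = - \frac{24}{7}$ ($T = 2 \left(- \frac{12}{7}\right) = - \frac{24}{7} \approx -3.4286$)
$B{\left(g \right)} = \frac{2 g}{- \frac{24}{7} + 252 g}$ ($B{\left(g \right)} = \frac{g + g}{g + \left(251 g - \frac{24}{7}\right)} = \frac{2 g}{g + \left(- \frac{24}{7} + 251 g\right)} = \frac{2 g}{- \frac{24}{7} + 252 g}$)
$\left(\left(2234 - 141782\right) + 7259\right) - B{\left(-409 \right)} = \left(\left(2234 - 141782\right) + 7259\right) - \frac{7}{6} \left(-409\right) \frac{1}{-2 + 147 \left(-409\right)} = \left(-139548 + 7259\right) - \frac{7}{6} \left(-409\right) \frac{1}{-2 - 60123} = -132289 - \frac{7}{6} \left(-409\right) \frac{1}{-60125} = -132289 - \frac{7}{6} \left(-409\right) \left(- \frac{1}{60125}\right) = -132289 - \frac{2863}{360750} = - \frac{47723259613}{360750}$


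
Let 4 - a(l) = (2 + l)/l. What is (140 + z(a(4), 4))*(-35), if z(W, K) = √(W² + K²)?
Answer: -4900 - 35*√89/2 ≈ -5065.1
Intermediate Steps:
a(l) = 4 - (2 + l)/l
z(W, K) = √(K² + W²)
(140 + z(a(4), 4))*(-35) = (140 + √(4² + (3 - 2/4)²))*(-35) = (140 + √(16 + (3 - 2*¼)²))*(-35) = (140 + √(16 + (3 - ½)²))*(-35) = (140 + √(16 + (5/2)²))*(-35) = (140 + √(16 + 25/4))*(-35) = (140 + √(89/4))*(-35) = (140 + √89/2)*(-35) = -4900 - 35*√89/2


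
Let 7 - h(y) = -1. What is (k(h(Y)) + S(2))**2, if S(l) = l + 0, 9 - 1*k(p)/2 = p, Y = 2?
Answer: 16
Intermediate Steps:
h(y) = 8 (h(y) = 7 - 1*(-1) = 7 + 1 = 8)
k(p) = 18 - 2*p
S(l) = l
(k(h(Y)) + S(2))**2 = ((18 - 2*8) + 2)**2 = ((18 - 16) + 2)**2 = (2 + 2)**2 = 4**2 = 16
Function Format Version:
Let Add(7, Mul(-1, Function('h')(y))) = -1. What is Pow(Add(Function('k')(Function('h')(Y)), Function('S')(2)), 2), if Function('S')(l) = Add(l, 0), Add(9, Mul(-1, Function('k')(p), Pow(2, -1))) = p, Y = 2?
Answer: 16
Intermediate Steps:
Function('h')(y) = 8 (Function('h')(y) = Add(7, Mul(-1, -1)) = Add(7, 1) = 8)
Function('k')(p) = Add(18, Mul(-2, p))
Function('S')(l) = l
Pow(Add(Function('k')(Function('h')(Y)), Function('S')(2)), 2) = Pow(Add(Add(18, Mul(-2, 8)), 2), 2) = Pow(Add(Add(18, -16), 2), 2) = Pow(Add(2, 2), 2) = Pow(4, 2) = 16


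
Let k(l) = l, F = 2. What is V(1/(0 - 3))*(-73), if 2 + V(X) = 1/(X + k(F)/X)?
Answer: 2993/19 ≈ 157.53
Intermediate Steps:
V(X) = -2 + 1/(X + 2/X)
V(1/(0 - 3))*(-73) = ((-4 + 1/(0 - 3) - 2/(0 - 3)²)/(2 + (1/(0 - 3))²))*(-73) = ((-4 + 1/(-3) - 2*(1/(-3))²)/(2 + (1/(-3))²))*(-73) = ((-4 - ⅓ - 2*(-⅓)²)/(2 + (-⅓)²))*(-73) = ((-4 - ⅓ - 2*⅑)/(2 + ⅑))*(-73) = ((-4 - ⅓ - 2/9)/(19/9))*(-73) = ((9/19)*(-41/9))*(-73) = -41/19*(-73) = 2993/19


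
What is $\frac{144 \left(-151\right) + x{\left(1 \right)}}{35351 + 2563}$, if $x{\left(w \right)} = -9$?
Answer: $- \frac{7251}{12638} \approx -0.57375$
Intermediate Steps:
$\frac{144 \left(-151\right) + x{\left(1 \right)}}{35351 + 2563} = \frac{144 \left(-151\right) - 9}{35351 + 2563} = \frac{-21744 - 9}{37914} = \left(-21753\right) \frac{1}{37914} = - \frac{7251}{12638}$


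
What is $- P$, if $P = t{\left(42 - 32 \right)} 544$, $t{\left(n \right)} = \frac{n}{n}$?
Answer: $-544$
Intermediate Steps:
$t{\left(n \right)} = 1$
$P = 544$ ($P = 1 \cdot 544 = 544$)
$- P = \left(-1\right) 544 = -544$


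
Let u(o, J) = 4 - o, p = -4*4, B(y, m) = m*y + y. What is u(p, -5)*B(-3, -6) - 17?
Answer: 283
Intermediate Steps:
B(y, m) = y + m*y
p = -16
u(p, -5)*B(-3, -6) - 17 = (4 - 1*(-16))*(-3*(1 - 6)) - 17 = (4 + 16)*(-3*(-5)) - 17 = 20*15 - 17 = 300 - 17 = 283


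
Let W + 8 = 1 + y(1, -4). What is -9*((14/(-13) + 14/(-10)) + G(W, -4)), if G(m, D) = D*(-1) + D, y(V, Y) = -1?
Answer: 1449/65 ≈ 22.292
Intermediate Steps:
W = -8 (W = -8 + (1 - 1) = -8 + 0 = -8)
G(m, D) = 0 (G(m, D) = -D + D = 0)
-9*((14/(-13) + 14/(-10)) + G(W, -4)) = -9*((14/(-13) + 14/(-10)) + 0) = -9*((14*(-1/13) + 14*(-⅒)) + 0) = -9*((-14/13 - 7/5) + 0) = -9*(-161/65 + 0) = -9*(-161/65) = 1449/65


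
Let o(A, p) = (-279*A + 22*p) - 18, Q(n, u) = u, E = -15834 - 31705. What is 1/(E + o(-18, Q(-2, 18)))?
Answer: -1/42139 ≈ -2.3731e-5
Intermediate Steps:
E = -47539
o(A, p) = -18 - 279*A + 22*p
1/(E + o(-18, Q(-2, 18))) = 1/(-47539 + (-18 - 279*(-18) + 22*18)) = 1/(-47539 + (-18 + 5022 + 396)) = 1/(-47539 + 5400) = 1/(-42139) = -1/42139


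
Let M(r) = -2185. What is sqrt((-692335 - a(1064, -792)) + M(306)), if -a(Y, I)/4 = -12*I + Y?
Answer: 6*I*sqrt(18118) ≈ 807.62*I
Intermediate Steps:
a(Y, I) = -4*Y + 48*I (a(Y, I) = -4*(-12*I + Y) = -4*(Y - 12*I) = -4*Y + 48*I)
sqrt((-692335 - a(1064, -792)) + M(306)) = sqrt((-692335 - (-4*1064 + 48*(-792))) - 2185) = sqrt((-692335 - (-4256 - 38016)) - 2185) = sqrt((-692335 - 1*(-42272)) - 2185) = sqrt((-692335 + 42272) - 2185) = sqrt(-650063 - 2185) = sqrt(-652248) = 6*I*sqrt(18118)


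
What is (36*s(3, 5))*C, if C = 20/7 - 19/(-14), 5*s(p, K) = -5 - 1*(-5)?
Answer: 0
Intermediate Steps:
s(p, K) = 0 (s(p, K) = (-5 - 1*(-5))/5 = (-5 + 5)/5 = (⅕)*0 = 0)
C = 59/14 (C = 20*(⅐) - 19*(-1/14) = 20/7 + 19/14 = 59/14 ≈ 4.2143)
(36*s(3, 5))*C = (36*0)*(59/14) = 0*(59/14) = 0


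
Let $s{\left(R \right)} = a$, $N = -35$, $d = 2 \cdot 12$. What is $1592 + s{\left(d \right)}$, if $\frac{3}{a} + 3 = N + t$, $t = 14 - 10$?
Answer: $\frac{54125}{34} \approx 1591.9$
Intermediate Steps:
$d = 24$
$t = 4$ ($t = 14 - 10 = 4$)
$a = - \frac{3}{34}$ ($a = \frac{3}{-3 + \left(-35 + 4\right)} = \frac{3}{-3 - 31} = \frac{3}{-34} = 3 \left(- \frac{1}{34}\right) = - \frac{3}{34} \approx -0.088235$)
$s{\left(R \right)} = - \frac{3}{34}$
$1592 + s{\left(d \right)} = 1592 - \frac{3}{34} = \frac{54125}{34}$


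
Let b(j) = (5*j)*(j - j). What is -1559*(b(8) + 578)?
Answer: -901102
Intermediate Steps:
b(j) = 0 (b(j) = (5*j)*0 = 0)
-1559*(b(8) + 578) = -1559*(0 + 578) = -1559*578 = -901102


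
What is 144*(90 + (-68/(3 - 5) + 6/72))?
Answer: 17868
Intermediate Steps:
144*(90 + (-68/(3 - 5) + 6/72)) = 144*(90 + (-68/(1*(-2)) + 6*(1/72))) = 144*(90 + (-68/(-2) + 1/12)) = 144*(90 + (-68*(-½) + 1/12)) = 144*(90 + (34 + 1/12)) = 144*(90 + 409/12) = 144*(1489/12) = 17868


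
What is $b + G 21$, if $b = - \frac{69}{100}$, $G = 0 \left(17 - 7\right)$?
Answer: $- \frac{69}{100} \approx -0.69$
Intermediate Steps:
$G = 0$ ($G = 0 \left(17 - 7\right) = 0 \cdot 10 = 0$)
$b = - \frac{69}{100}$ ($b = \left(-69\right) \frac{1}{100} = - \frac{69}{100} \approx -0.69$)
$b + G 21 = - \frac{69}{100} + 0 \cdot 21 = - \frac{69}{100} + 0 = - \frac{69}{100}$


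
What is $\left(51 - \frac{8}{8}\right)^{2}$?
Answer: $2500$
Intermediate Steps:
$\left(51 - \frac{8}{8}\right)^{2} = \left(51 - 1\right)^{2} = 50^{2} = 2500$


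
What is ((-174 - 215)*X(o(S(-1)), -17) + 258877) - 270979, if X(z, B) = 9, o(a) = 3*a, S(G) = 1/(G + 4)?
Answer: -15603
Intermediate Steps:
S(G) = 1/(4 + G)
((-174 - 215)*X(o(S(-1)), -17) + 258877) - 270979 = ((-174 - 215)*9 + 258877) - 270979 = (-389*9 + 258877) - 270979 = (-3501 + 258877) - 270979 = 255376 - 270979 = -15603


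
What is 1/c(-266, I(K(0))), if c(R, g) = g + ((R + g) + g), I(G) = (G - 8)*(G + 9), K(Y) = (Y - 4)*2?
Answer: -1/314 ≈ -0.0031847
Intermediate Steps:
K(Y) = -8 + 2*Y (K(Y) = (-4 + Y)*2 = -8 + 2*Y)
I(G) = (-8 + G)*(9 + G)
c(R, g) = R + 3*g (c(R, g) = g + (R + 2*g) = R + 3*g)
1/c(-266, I(K(0))) = 1/(-266 + 3*(-72 + (-8 + 2*0) + (-8 + 2*0)²)) = 1/(-266 + 3*(-72 + (-8 + 0) + (-8 + 0)²)) = 1/(-266 + 3*(-72 - 8 + (-8)²)) = 1/(-266 + 3*(-72 - 8 + 64)) = 1/(-266 + 3*(-16)) = 1/(-266 - 48) = 1/(-314) = -1/314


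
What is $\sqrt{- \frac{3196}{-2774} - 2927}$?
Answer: $\frac{i \sqrt{5628655437}}{1387} \approx 54.091 i$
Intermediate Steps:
$\sqrt{- \frac{3196}{-2774} - 2927} = \sqrt{\left(-3196\right) \left(- \frac{1}{2774}\right) - 2927} = \sqrt{\frac{1598}{1387} - 2927} = \sqrt{- \frac{4058151}{1387}} = \frac{i \sqrt{5628655437}}{1387}$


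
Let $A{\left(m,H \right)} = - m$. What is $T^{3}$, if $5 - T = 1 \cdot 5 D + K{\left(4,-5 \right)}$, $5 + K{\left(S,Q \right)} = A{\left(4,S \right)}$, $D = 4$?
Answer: $-216$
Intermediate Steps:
$K{\left(S,Q \right)} = -9$ ($K{\left(S,Q \right)} = -5 - 4 = -9$)
$T = -6$ ($T = 5 - \left(1 \cdot 5 \cdot 4 - 9\right) = 5 - \left(5 \cdot 4 - 9\right) = 5 - \left(20 - 9\right) = 5 - 11 = -6$)
$T^{3} = \left(-6\right)^{3} = -216$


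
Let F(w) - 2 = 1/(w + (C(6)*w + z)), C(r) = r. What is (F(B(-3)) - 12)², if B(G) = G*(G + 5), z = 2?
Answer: 160801/1600 ≈ 100.50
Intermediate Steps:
B(G) = G*(5 + G)
F(w) = 2 + 1/(2 + 7*w) (F(w) = 2 + 1/(w + (6*w + 2)) = 2 + 1/(w + (2 + 6*w)) = 2 + 1/(2 + 7*w))
(F(B(-3)) - 12)² = ((5 + 14*(-3*(5 - 3)))/(2 + 7*(-3*(5 - 3))) - 12)² = ((5 + 14*(-3*2))/(2 + 7*(-3*2)) - 12)² = ((5 + 14*(-6))/(2 + 7*(-6)) - 12)² = ((5 - 84)/(2 - 42) - 12)² = (-79/(-40) - 12)² = (-1/40*(-79) - 12)² = (79/40 - 12)² = (-401/40)² = 160801/1600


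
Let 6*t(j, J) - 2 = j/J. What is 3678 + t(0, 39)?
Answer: 11035/3 ≈ 3678.3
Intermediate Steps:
t(j, J) = ⅓ + j/(6*J) (t(j, J) = ⅓ + (j/J)/6 = ⅓ + j/(6*J))
3678 + t(0, 39) = 3678 + (⅙)*(0 + 2*39)/39 = 3678 + (⅙)*(1/39)*(0 + 78) = 3678 + (⅙)*(1/39)*78 = 3678 + ⅓ = 11035/3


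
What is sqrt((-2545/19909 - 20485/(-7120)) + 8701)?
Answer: sqrt(437225276583989809)/7087604 ≈ 93.294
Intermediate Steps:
sqrt((-2545/19909 - 20485/(-7120)) + 8701) = sqrt((-2545*1/19909 - 20485*(-1/7120)) + 8701) = sqrt((-2545/19909 + 4097/1424) + 8701) = sqrt(77943093/28350416 + 8701) = sqrt(246754912709/28350416) = sqrt(437225276583989809)/7087604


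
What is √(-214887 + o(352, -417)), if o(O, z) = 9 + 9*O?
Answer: I*√211710 ≈ 460.12*I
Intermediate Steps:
√(-214887 + o(352, -417)) = √(-214887 + (9 + 9*352)) = √(-214887 + (9 + 3168)) = √(-214887 + 3177) = √(-211710) = I*√211710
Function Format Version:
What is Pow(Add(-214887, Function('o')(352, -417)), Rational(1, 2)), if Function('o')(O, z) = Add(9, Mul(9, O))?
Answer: Mul(I, Pow(211710, Rational(1, 2))) ≈ Mul(460.12, I)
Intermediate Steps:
Pow(Add(-214887, Function('o')(352, -417)), Rational(1, 2)) = Pow(Add(-214887, Add(9, Mul(9, 352))), Rational(1, 2)) = Pow(Add(-214887, Add(9, 3168)), Rational(1, 2)) = Pow(Add(-214887, 3177), Rational(1, 2)) = Pow(-211710, Rational(1, 2)) = Mul(I, Pow(211710, Rational(1, 2)))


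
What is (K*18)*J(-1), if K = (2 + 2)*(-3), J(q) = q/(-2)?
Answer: -108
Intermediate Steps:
J(q) = -q/2 (J(q) = q*(-1/2) = -q/2)
K = -12 (K = 4*(-3) = -12)
(K*18)*J(-1) = (-12*18)*(-1/2*(-1)) = -216*1/2 = -108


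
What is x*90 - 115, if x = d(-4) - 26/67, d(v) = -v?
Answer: 14075/67 ≈ 210.07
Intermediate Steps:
x = 242/67 (x = -1*(-4) - 26/67 = 4 - 26*1/67 = 4 - 26/67 = 242/67 ≈ 3.6119)
x*90 - 115 = (242/67)*90 - 115 = 21780/67 - 115 = 14075/67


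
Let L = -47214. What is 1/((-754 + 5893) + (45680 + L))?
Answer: 1/3605 ≈ 0.00027739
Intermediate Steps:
1/((-754 + 5893) + (45680 + L)) = 1/((-754 + 5893) + (45680 - 47214)) = 1/(5139 - 1534) = 1/3605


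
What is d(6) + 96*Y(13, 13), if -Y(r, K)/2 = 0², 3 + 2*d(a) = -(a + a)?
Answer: -15/2 ≈ -7.5000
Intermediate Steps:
d(a) = -3/2 - a (d(a) = -3/2 + (-(a + a))/2 = -3/2 + (-2*a)/2 = -3/2 - a)
Y(r, K) = 0 (Y(r, K) = -2*0² = -2*0 = 0)
d(6) + 96*Y(13, 13) = (-3/2 - 1*6) + 96*0 = (-3/2 - 6) + 0 = -15/2 + 0 = -15/2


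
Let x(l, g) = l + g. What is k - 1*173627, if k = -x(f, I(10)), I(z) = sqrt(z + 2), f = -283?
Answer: -173344 - 2*sqrt(3) ≈ -1.7335e+5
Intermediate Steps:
I(z) = sqrt(2 + z)
x(l, g) = g + l
k = 283 - 2*sqrt(3) (k = -(sqrt(2 + 10) - 283) = -(sqrt(12) - 283) = -(2*sqrt(3) - 283) = -(-283 + 2*sqrt(3)) = 283 - 2*sqrt(3) ≈ 279.54)
k - 1*173627 = (283 - 2*sqrt(3)) - 1*173627 = (283 - 2*sqrt(3)) - 173627 = -173344 - 2*sqrt(3)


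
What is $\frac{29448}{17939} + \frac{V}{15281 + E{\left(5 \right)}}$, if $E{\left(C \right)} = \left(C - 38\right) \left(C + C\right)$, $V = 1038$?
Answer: $\frac{458897730}{268205989} \approx 1.711$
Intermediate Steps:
$E{\left(C \right)} = 2 C \left(-38 + C\right)$ ($E{\left(C \right)} = \left(-38 + C\right) 2 C = 2 C \left(-38 + C\right)$)
$\frac{29448}{17939} + \frac{V}{15281 + E{\left(5 \right)}} = \frac{29448}{17939} + \frac{1038}{15281 + 2 \cdot 5 \left(-38 + 5\right)} = 29448 \cdot \frac{1}{17939} + \frac{1038}{15281 + 2 \cdot 5 \left(-33\right)} = \frac{29448}{17939} + \frac{1038}{15281 - 330} = \frac{29448}{17939} + \frac{1038}{14951} = \frac{458897730}{268205989}$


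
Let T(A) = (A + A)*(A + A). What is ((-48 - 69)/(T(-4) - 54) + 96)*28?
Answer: 11802/5 ≈ 2360.4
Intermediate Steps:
T(A) = 4*A² (T(A) = (2*A)*(2*A) = 4*A²)
((-48 - 69)/(T(-4) - 54) + 96)*28 = ((-48 - 69)/(4*(-4)² - 54) + 96)*28 = (-117/(4*16 - 54) + 96)*28 = (-117/(64 - 54) + 96)*28 = (-117/10 + 96)*28 = (843/10)*28 = 11802/5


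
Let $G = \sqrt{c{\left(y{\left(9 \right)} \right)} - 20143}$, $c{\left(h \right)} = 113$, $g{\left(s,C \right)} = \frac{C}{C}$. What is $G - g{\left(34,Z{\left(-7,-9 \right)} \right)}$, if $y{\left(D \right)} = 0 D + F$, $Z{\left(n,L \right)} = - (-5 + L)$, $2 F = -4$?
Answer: $-1 + i \sqrt{20030} \approx -1.0 + 141.53 i$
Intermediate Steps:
$F = -2$ ($F = \frac{1}{2} \left(-4\right) = -2$)
$Z{\left(n,L \right)} = 5 - L$
$g{\left(s,C \right)} = 1$
$y{\left(D \right)} = -2$ ($y{\left(D \right)} = 0 D - 2 = 0 - 2 = -2$)
$G = i \sqrt{20030}$ ($G = \sqrt{113 - 20143} = \sqrt{-20030} = i \sqrt{20030} \approx 141.53 i$)
$G - g{\left(34,Z{\left(-7,-9 \right)} \right)} = i \sqrt{20030} - 1 = -1 + i \sqrt{20030}$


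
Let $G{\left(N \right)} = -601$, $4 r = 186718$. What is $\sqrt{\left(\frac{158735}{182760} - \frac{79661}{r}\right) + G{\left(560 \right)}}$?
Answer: $\frac{i \sqrt{1752081455635909914138}}{1706229084} \approx 24.532 i$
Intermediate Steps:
$r = \frac{93359}{2}$ ($r = \frac{1}{4} \cdot 186718 = \frac{93359}{2} \approx 46680.0$)
$\sqrt{\left(\frac{158735}{182760} - \frac{79661}{r}\right) + G{\left(560 \right)}} = \sqrt{\left(\frac{158735}{182760} - \frac{79661}{\frac{93359}{2}}\right) - 601} = \sqrt{\left(158735 \cdot \frac{1}{182760} - \frac{159322}{93359}\right) - 601} = \sqrt{\left(\frac{31747}{36552} - \frac{159322}{93359}\right) - 601} = \sqrt{- \frac{2859669571}{3412458168} - 601} = \sqrt{- \frac{2053747028539}{3412458168}} = \frac{i \sqrt{1752081455635909914138}}{1706229084}$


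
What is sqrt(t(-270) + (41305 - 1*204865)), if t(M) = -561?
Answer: I*sqrt(164121) ≈ 405.12*I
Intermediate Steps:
sqrt(t(-270) + (41305 - 1*204865)) = sqrt(-561 + (41305 - 1*204865)) = sqrt(-561 + (41305 - 204865)) = sqrt(-561 - 163560) = sqrt(-164121) = I*sqrt(164121)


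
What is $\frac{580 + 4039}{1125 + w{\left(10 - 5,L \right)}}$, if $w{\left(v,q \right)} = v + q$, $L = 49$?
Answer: $\frac{4619}{1179} \approx 3.9177$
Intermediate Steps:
$w{\left(v,q \right)} = q + v$
$\frac{580 + 4039}{1125 + w{\left(10 - 5,L \right)}} = \frac{580 + 4039}{1125 + \left(49 + \left(10 - 5\right)\right)} = \frac{4619}{1125 + \left(49 + 5\right)} = \frac{4619}{1125 + 54} = \frac{4619}{1179}$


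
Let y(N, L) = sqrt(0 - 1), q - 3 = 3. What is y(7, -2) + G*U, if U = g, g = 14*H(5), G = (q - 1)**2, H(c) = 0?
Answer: I ≈ 1.0*I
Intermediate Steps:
q = 6 (q = 3 + 3 = 6)
y(N, L) = I (y(N, L) = sqrt(-1) = I)
G = 25 (G = (6 - 1)**2 = 5**2 = 25)
g = 0 (g = 14*0 = 0)
U = 0
y(7, -2) + G*U = I + 25*0 = I + 0 = I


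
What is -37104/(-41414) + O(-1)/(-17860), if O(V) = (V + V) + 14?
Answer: 82772559/92456755 ≈ 0.89526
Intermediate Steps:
O(V) = 14 + 2*V (O(V) = 2*V + 14 = 14 + 2*V)
-37104/(-41414) + O(-1)/(-17860) = -37104/(-41414) + (14 + 2*(-1))/(-17860) = -37104*(-1/41414) + (14 - 2)*(-1/17860) = 18552/20707 + 12*(-1/17860) = 18552/20707 - 3/4465 = 82772559/92456755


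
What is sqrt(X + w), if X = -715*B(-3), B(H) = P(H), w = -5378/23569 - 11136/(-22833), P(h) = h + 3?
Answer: sqrt(170437063747470)/25626237 ≈ 0.50945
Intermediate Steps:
P(h) = 3 + h
w = 46556170/179383659 (w = -5378*1/23569 - 11136*(-1/22833) = -5378/23569 + 3712/7611 = 46556170/179383659 ≈ 0.25953)
B(H) = 3 + H
X = 0 (X = -715*(3 - 3) = -715*0 = 0)
sqrt(X + w) = sqrt(0 + 46556170/179383659) = sqrt(46556170/179383659) = sqrt(170437063747470)/25626237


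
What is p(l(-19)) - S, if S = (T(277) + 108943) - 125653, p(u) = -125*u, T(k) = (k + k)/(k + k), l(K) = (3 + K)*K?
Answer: -21291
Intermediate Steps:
l(K) = K*(3 + K)
T(k) = 1 (T(k) = (2*k)/((2*k)) = (2*k)*(1/(2*k)) = 1)
S = -16709 (S = (1 + 108943) - 125653 = 108944 - 125653 = -16709)
p(l(-19)) - S = -(-2375)*(3 - 19) - 1*(-16709) = -(-2375)*(-16) + 16709 = -125*304 + 16709 = -38000 + 16709 = -21291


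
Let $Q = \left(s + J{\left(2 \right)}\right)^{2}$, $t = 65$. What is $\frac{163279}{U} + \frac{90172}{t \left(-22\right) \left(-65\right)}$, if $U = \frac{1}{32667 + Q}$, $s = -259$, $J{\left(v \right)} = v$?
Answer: $\frac{749095657826986}{46475} \approx 1.6118 \cdot 10^{10}$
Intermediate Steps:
$Q = 66049$ ($Q = \left(-259 + 2\right)^{2} = \left(-257\right)^{2} = 66049$)
$U = \frac{1}{98716}$ ($U = \frac{1}{32667 + 66049} = \frac{1}{98716} \approx 1.013 \cdot 10^{-5}$)
$\frac{163279}{U} + \frac{90172}{t \left(-22\right) \left(-65\right)} = 163279 \frac{1}{\frac{1}{98716}} + \frac{90172}{65 \left(-22\right) \left(-65\right)} = 163279 \cdot 98716 + \frac{90172}{\left(-1430\right) \left(-65\right)} = 16118249764 + \frac{90172}{92950} = 16118249764 + 90172 \cdot \frac{1}{92950} = 16118249764 + \frac{45086}{46475} = \frac{749095657826986}{46475}$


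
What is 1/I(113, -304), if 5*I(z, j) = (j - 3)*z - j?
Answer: -5/34387 ≈ -0.00014540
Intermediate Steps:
I(z, j) = -j/5 + z*(-3 + j)/5 (I(z, j) = ((j - 3)*z - j)/5 = ((-3 + j)*z - j)/5 = (z*(-3 + j) - j)/5 = (-j + z*(-3 + j))/5 = -j/5 + z*(-3 + j)/5)
1/I(113, -304) = 1/(-3/5*113 - 1/5*(-304) + (1/5)*(-304)*113) = 1/(-339/5 + 304/5 - 34352/5) = 1/(-34387/5) = -5/34387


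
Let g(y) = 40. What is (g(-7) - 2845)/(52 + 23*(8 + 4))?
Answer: -2805/328 ≈ -8.5518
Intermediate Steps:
(g(-7) - 2845)/(52 + 23*(8 + 4)) = (40 - 2845)/(52 + 23*(8 + 4)) = -2805/(52 + 23*12) = -2805/(52 + 276) = -2805/328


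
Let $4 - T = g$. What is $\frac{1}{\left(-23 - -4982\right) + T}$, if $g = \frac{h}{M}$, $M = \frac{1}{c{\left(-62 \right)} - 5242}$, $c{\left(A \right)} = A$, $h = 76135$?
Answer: $\frac{1}{403825003} \approx 2.4763 \cdot 10^{-9}$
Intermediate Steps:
$M = - \frac{1}{5304}$ ($M = \frac{1}{-62 - 5242} = \frac{1}{-5304} = - \frac{1}{5304} \approx -0.00018854$)
$g = -403820040$ ($g = \frac{76135}{- \frac{1}{5304}} = 76135 \left(-5304\right) = -403820040$)
$T = 403820044$ ($T = 4 - -403820040 = 4 + 403820040 = 403820044$)
$\frac{1}{\left(-23 - -4982\right) + T} = \frac{1}{\left(-23 - -4982\right) + 403820044} = \frac{1}{\left(-23 + 4982\right) + 403820044} = \frac{1}{4959 + 403820044} = \frac{1}{403825003}$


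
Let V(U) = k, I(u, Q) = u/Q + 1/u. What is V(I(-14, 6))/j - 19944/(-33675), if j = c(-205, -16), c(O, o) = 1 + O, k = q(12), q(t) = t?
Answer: 101791/190825 ≈ 0.53343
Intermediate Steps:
k = 12
I(u, Q) = 1/u + u/Q (I(u, Q) = u/Q + 1/u = 1/u + u/Q)
j = -204 (j = 1 - 205 = -204)
V(U) = 12
V(I(-14, 6))/j - 19944/(-33675) = 12/(-204) - 19944/(-33675) = 12*(-1/204) - 19944*(-1/33675) = -1/17 + 6648/11225 = 101791/190825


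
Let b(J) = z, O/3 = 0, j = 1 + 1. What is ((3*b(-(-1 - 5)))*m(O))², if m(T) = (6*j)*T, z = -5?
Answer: 0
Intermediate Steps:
j = 2
O = 0 (O = 3*0 = 0)
b(J) = -5
m(T) = 12*T (m(T) = (6*2)*T = 12*T)
((3*b(-(-1 - 5)))*m(O))² = ((3*(-5))*(12*0))² = (-15*0)² = 0² = 0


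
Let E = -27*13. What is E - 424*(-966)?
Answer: 409233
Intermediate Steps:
E = -351
E - 424*(-966) = -351 - 424*(-966) = -351 + 409584 = 409233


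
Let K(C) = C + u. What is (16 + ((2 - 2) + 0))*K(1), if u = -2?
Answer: -16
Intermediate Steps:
K(C) = -2 + C (K(C) = C - 2 = -2 + C)
(16 + ((2 - 2) + 0))*K(1) = (16 + ((2 - 2) + 0))*(-2 + 1) = (16 + (0 + 0))*(-1) = (16 + 0)*(-1) = 16*(-1) = -16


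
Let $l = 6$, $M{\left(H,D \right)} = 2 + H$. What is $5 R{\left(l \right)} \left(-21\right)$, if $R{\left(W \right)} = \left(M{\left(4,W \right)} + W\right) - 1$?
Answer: $-1155$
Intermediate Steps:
$R{\left(W \right)} = 5 + W$ ($R{\left(W \right)} = \left(\left(2 + 4\right) + W\right) - 1 = \left(6 + W\right) - 1 = 5 + W$)
$5 R{\left(l \right)} \left(-21\right) = 5 \left(5 + 6\right) \left(-21\right) = 5 \cdot 11 \left(-21\right) = 55 \left(-21\right) = -1155$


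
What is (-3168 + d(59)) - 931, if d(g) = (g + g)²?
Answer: 9825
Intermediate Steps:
d(g) = 4*g² (d(g) = (2*g)² = 4*g²)
(-3168 + d(59)) - 931 = (-3168 + 4*59²) - 931 = (-3168 + 4*3481) - 931 = (-3168 + 13924) - 931 = 10756 - 931 = 9825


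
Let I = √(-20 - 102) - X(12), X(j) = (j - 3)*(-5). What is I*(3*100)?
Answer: 13500 + 300*I*√122 ≈ 13500.0 + 3313.6*I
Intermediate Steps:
X(j) = 15 - 5*j (X(j) = (-3 + j)*(-5) = 15 - 5*j)
I = 45 + I*√122 (I = √(-20 - 102) - (15 - 5*12) = √(-122) - (15 - 60) = I*√122 - 1*(-45) = I*√122 + 45 = 45 + I*√122 ≈ 45.0 + 11.045*I)
I*(3*100) = (45 + I*√122)*(3*100) = (45 + I*√122)*300 = 13500 + 300*I*√122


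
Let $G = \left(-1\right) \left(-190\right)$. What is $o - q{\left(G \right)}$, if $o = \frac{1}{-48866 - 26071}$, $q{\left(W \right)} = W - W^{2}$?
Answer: $\frac{2690987669}{74937} \approx 35910.0$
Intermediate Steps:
$G = 190$
$o = - \frac{1}{74937}$ ($o = \frac{1}{-74937} = - \frac{1}{74937} \approx -1.3345 \cdot 10^{-5}$)
$o - q{\left(G \right)} = - \frac{1}{74937} - 190 \left(1 - 190\right) = - \frac{1}{74937} - 190 \left(-189\right) = - \frac{1}{74937} - -35910 = - \frac{1}{74937} + 35910 = \frac{2690987669}{74937}$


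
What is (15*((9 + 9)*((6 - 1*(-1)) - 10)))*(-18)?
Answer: 14580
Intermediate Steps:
(15*((9 + 9)*((6 - 1*(-1)) - 10)))*(-18) = (15*(18*((6 + 1) - 10)))*(-18) = (15*(18*(7 - 10)))*(-18) = (15*(18*(-3)))*(-18) = (15*(-54))*(-18) = -810*(-18) = 14580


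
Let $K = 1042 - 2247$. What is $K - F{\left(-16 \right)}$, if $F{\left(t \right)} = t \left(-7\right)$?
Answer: $-1317$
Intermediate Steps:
$K = -1205$ ($K = 1042 - 2247 = -1205$)
$F{\left(t \right)} = - 7 t$
$K - F{\left(-16 \right)} = -1205 - \left(-7\right) \left(-16\right) = -1205 - 112 = -1317$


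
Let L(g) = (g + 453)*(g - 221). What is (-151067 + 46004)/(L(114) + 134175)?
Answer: -35021/24502 ≈ -1.4293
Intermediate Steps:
L(g) = (-221 + g)*(453 + g) (L(g) = (453 + g)*(-221 + g) = (-221 + g)*(453 + g))
(-151067 + 46004)/(L(114) + 134175) = (-151067 + 46004)/((-100113 + 114² + 232*114) + 134175) = -105063/((-100113 + 12996 + 26448) + 134175) = -105063/(-60669 + 134175) = -105063/73506 = -105063*1/73506 = -35021/24502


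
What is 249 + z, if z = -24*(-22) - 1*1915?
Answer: -1138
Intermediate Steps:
z = -1387 (z = 528 - 1915 = -1387)
249 + z = 249 - 1387 = -1138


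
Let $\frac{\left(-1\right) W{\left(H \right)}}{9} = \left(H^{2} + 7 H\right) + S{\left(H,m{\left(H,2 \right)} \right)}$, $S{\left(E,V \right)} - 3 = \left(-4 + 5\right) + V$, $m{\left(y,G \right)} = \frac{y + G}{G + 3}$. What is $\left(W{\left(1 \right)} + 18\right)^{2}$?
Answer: $\frac{227529}{25} \approx 9101.2$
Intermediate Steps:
$m{\left(y,G \right)} = \frac{G + y}{3 + G}$
$S{\left(E,V \right)} = 4 + V$ ($S{\left(E,V \right)} = 3 + \left(\left(-4 + 5\right) + V\right) = 3 + \left(1 + V\right) = 4 + V$)
$W{\left(H \right)} = - \frac{198}{5} - 9 H^{2} - \frac{324 H}{5}$ ($W{\left(H \right)} = - 9 \left(\left(H^{2} + 7 H\right) + \left(4 + \frac{2 + H}{3 + 2}\right)\right) = - 9 \left(\left(H^{2} + 7 H\right) + \left(4 + \frac{2 + H}{5}\right)\right) = - 9 \left(\left(H^{2} + 7 H\right) + \left(4 + \left(\frac{2}{5} + \frac{H}{5}\right)\right)\right) = - 9 \left(\left(H^{2} + 7 H\right) + \left(\frac{22}{5} + \frac{H}{5}\right)\right) = - 9 \left(\frac{22}{5} + H^{2} + \frac{36 H}{5}\right) = - \frac{198}{5} - 9 H^{2} - \frac{324 H}{5}$)
$\left(W{\left(1 \right)} + 18\right)^{2} = \left(\left(- \frac{198}{5} - 9 \cdot 1^{2} - \frac{324}{5}\right) + 18\right)^{2} = \left(\left(- \frac{198}{5} - 9 - \frac{324}{5}\right) + 18\right)^{2} = \left(- \frac{567}{5} + 18\right)^{2} = \left(- \frac{477}{5}\right)^{2} = \frac{227529}{25}$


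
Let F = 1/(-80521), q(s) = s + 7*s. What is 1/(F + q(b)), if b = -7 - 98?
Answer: -80521/67637641 ≈ -0.0011905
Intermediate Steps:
b = -105
q(s) = 8*s
F = -1/80521 ≈ -1.2419e-5
1/(F + q(b)) = 1/(-1/80521 + 8*(-105)) = 1/(-1/80521 - 840) = 1/(-67637641/80521) = -80521/67637641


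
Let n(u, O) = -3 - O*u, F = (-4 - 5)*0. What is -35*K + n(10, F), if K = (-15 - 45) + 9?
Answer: 1782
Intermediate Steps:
K = -51 (K = -60 + 9 = -51)
F = 0 (F = -9*0 = 0)
n(u, O) = -3 - O*u
-35*K + n(10, F) = -35*(-51) + (-3 - 1*0*10) = 1785 + (-3 + 0) = 1785 - 3 = 1782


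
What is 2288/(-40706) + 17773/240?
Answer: 361459309/4884720 ≈ 73.998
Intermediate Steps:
2288/(-40706) + 17773/240 = 2288*(-1/40706) + 17773*(1/240) = -1144/20353 + 17773/240 = 361459309/4884720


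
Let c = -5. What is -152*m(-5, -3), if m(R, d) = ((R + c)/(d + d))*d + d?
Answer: 1216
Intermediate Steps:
m(R, d) = -5/2 + d + R/2 (m(R, d) = ((R - 5)/(d + d))*d + d = ((-5 + R)/((2*d)))*d + d = ((-5 + R)*(1/(2*d)))*d + d = ((-5 + R)/(2*d))*d + d = (-5/2 + R/2) + d = -5/2 + d + R/2)
-152*m(-5, -3) = -152*(-5/2 - 3 + (1/2)*(-5)) = -152*(-5/2 - 3 - 5/2) = -152*(-8) = 1216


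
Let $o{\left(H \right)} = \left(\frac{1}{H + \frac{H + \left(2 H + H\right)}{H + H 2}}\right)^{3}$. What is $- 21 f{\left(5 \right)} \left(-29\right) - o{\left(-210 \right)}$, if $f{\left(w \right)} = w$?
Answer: $\frac{746982274947}{245314376} \approx 3045.0$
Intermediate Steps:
$o{\left(H \right)} = \frac{1}{\left(\frac{4}{3} + H\right)^{3}}$ ($o{\left(H \right)} = \left(\frac{1}{H + \frac{H + 3 H}{H + 2 H}}\right)^{3} = \left(\frac{1}{H + \frac{4 H}{3 H}}\right)^{3} = \left(\frac{1}{H + 4 H \frac{1}{3 H}}\right)^{3} = \left(\frac{1}{H + \frac{4}{3}}\right)^{3} = \left(\frac{1}{\frac{4}{3} + H}\right)^{3} = \frac{1}{\left(\frac{4}{3} + H\right)^{3}}$)
$- 21 f{\left(5 \right)} \left(-29\right) - o{\left(-210 \right)} = \left(-21\right) 5 \left(-29\right) - \frac{27}{\left(4 + 3 \left(-210\right)\right)^{3}} = \left(-105\right) \left(-29\right) - \frac{27}{\left(4 - 630\right)^{3}} = 3045 - \frac{27}{-245314376} = 3045 - 27 \left(- \frac{1}{245314376}\right) = 3045 - - \frac{27}{245314376} = 3045 + \frac{27}{245314376} = \frac{746982274947}{245314376}$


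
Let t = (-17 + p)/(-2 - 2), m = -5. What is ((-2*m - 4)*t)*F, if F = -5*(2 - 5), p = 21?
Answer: -90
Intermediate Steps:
t = -1 (t = (-17 + 21)/(-2 - 2) = 4/(-4) = 4*(-¼) = -1)
F = 15 (F = -5*(-3) = 15)
((-2*m - 4)*t)*F = ((-2*(-5) - 4)*(-1))*15 = ((10 - 4)*(-1))*15 = (6*(-1))*15 = -6*15 = -90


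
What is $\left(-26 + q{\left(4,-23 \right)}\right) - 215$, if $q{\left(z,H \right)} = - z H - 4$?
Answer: $-153$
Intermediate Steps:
$q{\left(z,H \right)} = -4 - H z$ ($q{\left(z,H \right)} = - H z - 4 = -4 - H z$)
$\left(-26 + q{\left(4,-23 \right)}\right) - 215 = \left(-26 - \left(4 - 92\right)\right) - 215 = \left(-26 + \left(-4 + 92\right)\right) - 215 = \left(-26 + 88\right) - 215 = 62 - 215 = -153$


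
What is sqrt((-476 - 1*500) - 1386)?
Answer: I*sqrt(2362) ≈ 48.6*I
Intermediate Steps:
sqrt((-476 - 1*500) - 1386) = sqrt((-476 - 500) - 1386) = sqrt(-976 - 1386) = sqrt(-2362) = I*sqrt(2362)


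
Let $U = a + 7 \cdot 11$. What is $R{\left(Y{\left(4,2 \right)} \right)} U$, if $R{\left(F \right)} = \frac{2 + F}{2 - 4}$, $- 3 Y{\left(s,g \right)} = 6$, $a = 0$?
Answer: $0$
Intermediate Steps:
$Y{\left(s,g \right)} = -2$ ($Y{\left(s,g \right)} = \left(- \frac{1}{3}\right) 6 = -2$)
$R{\left(F \right)} = -1 - \frac{F}{2}$ ($R{\left(F \right)} = \frac{2 + F}{-2} = \left(2 + F\right) \left(- \frac{1}{2}\right) = -1 - \frac{F}{2}$)
$U = 77$ ($U = 0 + 7 \cdot 11 = 0 + 77 = 77$)
$R{\left(Y{\left(4,2 \right)} \right)} U = \left(-1 - -1\right) 77 = \left(-1 + 1\right) 77 = 0 \cdot 77 = 0$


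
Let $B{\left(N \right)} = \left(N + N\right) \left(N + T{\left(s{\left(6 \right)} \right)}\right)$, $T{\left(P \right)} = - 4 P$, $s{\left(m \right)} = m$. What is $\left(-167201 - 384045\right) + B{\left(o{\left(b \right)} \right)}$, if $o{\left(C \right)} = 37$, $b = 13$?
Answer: $-550284$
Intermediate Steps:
$B{\left(N \right)} = 2 N \left(-24 + N\right)$ ($B{\left(N \right)} = \left(N + N\right) \left(N - 24\right) = 2 N \left(N - 24\right) = 2 N \left(-24 + N\right)$)
$\left(-167201 - 384045\right) + B{\left(o{\left(b \right)} \right)} = \left(-167201 - 384045\right) + 2 \cdot 37 \left(-24 + 37\right) = \left(-167201 - 384045\right) + 2 \cdot 37 \cdot 13 = -551246 + 962 = -550284$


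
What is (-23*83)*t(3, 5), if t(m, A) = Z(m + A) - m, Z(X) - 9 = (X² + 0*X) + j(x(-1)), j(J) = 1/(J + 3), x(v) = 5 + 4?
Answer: -1605469/12 ≈ -1.3379e+5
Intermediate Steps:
x(v) = 9
j(J) = 1/(3 + J)
Z(X) = 109/12 + X² (Z(X) = 9 + ((X² + 0*X) + 1/(3 + 9)) = 9 + ((X² + 0) + 1/12) = 9 + (X² + 1/12) = 9 + (1/12 + X²) = 109/12 + X²)
t(m, A) = 109/12 + (A + m)² - m (t(m, A) = (109/12 + (m + A)²) - m = (109/12 + (A + m)²) - m = 109/12 + (A + m)² - m)
(-23*83)*t(3, 5) = (-23*83)*(109/12 + (5 + 3)² - 1*3) = -1909*(109/12 + 8² - 3) = -1909*(109/12 + 64 - 3) = -1909*841/12 = -1605469/12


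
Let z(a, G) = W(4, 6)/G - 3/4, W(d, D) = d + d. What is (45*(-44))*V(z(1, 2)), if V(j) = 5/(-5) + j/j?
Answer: 0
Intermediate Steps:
W(d, D) = 2*d
z(a, G) = -¾ + 8/G (z(a, G) = (2*4)/G - 3/4 = 8/G - 3*¼ = 8/G - ¾ = -¾ + 8/G)
V(j) = 0 (V(j) = 5*(-⅕) + 1 = -1 + 1 = 0)
(45*(-44))*V(z(1, 2)) = (45*(-44))*0 = -1980*0 = 0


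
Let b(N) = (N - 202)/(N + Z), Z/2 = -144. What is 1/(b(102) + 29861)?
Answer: 93/2777123 ≈ 3.3488e-5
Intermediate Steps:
Z = -288 (Z = 2*(-144) = -288)
b(N) = (-202 + N)/(-288 + N) (b(N) = (N - 202)/(N - 288) = (-202 + N)/(-288 + N))
1/(b(102) + 29861) = 1/((-202 + 102)/(-288 + 102) + 29861) = 1/(-100/(-186) + 29861) = 1/(-1/186*(-100) + 29861) = 1/(50/93 + 29861) = 1/(2777123/93) = 93/2777123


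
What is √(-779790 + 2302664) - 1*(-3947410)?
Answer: 3947410 + √1522874 ≈ 3.9486e+6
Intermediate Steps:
√(-779790 + 2302664) - 1*(-3947410) = √1522874 + 3947410 = 3947410 + √1522874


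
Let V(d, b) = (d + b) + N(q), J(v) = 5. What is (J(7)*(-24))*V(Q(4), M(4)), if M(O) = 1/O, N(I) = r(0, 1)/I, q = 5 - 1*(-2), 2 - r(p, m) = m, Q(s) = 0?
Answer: -330/7 ≈ -47.143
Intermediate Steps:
r(p, m) = 2 - m
q = 7 (q = 5 + 2 = 7)
N(I) = 1/I (N(I) = (2 - 1*1)/I = (2 - 1)/I = 1/I)
V(d, b) = ⅐ + b + d (V(d, b) = (d + b) + 1/7 = (b + d) + ⅐ = ⅐ + b + d)
(J(7)*(-24))*V(Q(4), M(4)) = (5*(-24))*(⅐ + 1/4 + 0) = -120*(⅐ + ¼ + 0) = -120*11/28 = -330/7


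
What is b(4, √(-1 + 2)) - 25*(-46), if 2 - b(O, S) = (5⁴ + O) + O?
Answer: 519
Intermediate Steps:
b(O, S) = -623 - 2*O (b(O, S) = 2 - ((5⁴ + O) + O) = 2 - ((625 + O) + O) = 2 - (625 + 2*O) = 2 + (-625 - 2*O) = -623 - 2*O)
b(4, √(-1 + 2)) - 25*(-46) = (-623 - 2*4) - 25*(-46) = (-623 - 8) + 1150 = -631 + 1150 = 519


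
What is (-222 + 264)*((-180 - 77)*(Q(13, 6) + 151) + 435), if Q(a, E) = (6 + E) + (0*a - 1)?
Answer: -1730358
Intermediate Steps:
Q(a, E) = 5 + E (Q(a, E) = (6 + E) + (0 - 1) = (6 + E) - 1 = 5 + E)
(-222 + 264)*((-180 - 77)*(Q(13, 6) + 151) + 435) = (-222 + 264)*((-180 - 77)*((5 + 6) + 151) + 435) = 42*(-257*(11 + 151) + 435) = 42*(-257*162 + 435) = 42*(-41634 + 435) = 42*(-41199) = -1730358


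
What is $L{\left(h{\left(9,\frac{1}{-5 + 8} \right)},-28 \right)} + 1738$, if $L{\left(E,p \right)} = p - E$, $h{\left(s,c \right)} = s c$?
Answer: $1707$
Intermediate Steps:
$h{\left(s,c \right)} = c s$
$L{\left(h{\left(9,\frac{1}{-5 + 8} \right)},-28 \right)} + 1738 = \left(-28 - \frac{1}{-5 + 8} \cdot 9\right) + 1738 = \left(-28 - \frac{1}{3} \cdot 9\right) + 1738 = \left(-28 - 3\right) + 1738 = -31 + 1738 = 1707$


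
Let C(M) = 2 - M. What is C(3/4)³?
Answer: 125/64 ≈ 1.9531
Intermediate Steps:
C(3/4)³ = (2 - 3/4)³ = (2 - 1*¾)³ = (2 - ¾)³ = (5/4)³ = 125/64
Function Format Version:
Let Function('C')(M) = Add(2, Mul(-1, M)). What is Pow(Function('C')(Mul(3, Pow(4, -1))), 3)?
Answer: Rational(125, 64) ≈ 1.9531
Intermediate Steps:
Pow(Function('C')(Mul(3, Pow(4, -1))), 3) = Pow(Add(2, Mul(-1, Mul(3, Pow(4, -1)))), 3) = Pow(Add(2, Mul(-1, Mul(3, Rational(1, 4)))), 3) = Pow(Add(2, Mul(-1, Rational(3, 4))), 3) = Pow(Add(2, Rational(-3, 4)), 3) = Pow(Rational(5, 4), 3) = Rational(125, 64)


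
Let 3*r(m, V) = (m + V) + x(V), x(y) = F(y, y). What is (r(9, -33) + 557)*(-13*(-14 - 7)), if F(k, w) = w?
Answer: 146874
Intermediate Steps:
x(y) = y
r(m, V) = m/3 + 2*V/3 (r(m, V) = ((m + V) + V)/3 = ((V + m) + V)/3 = (m + 2*V)/3 = m/3 + 2*V/3)
(r(9, -33) + 557)*(-13*(-14 - 7)) = (((1/3)*9 + (2/3)*(-33)) + 557)*(-13*(-14 - 7)) = ((3 - 22) + 557)*(-13*(-21)) = (-19 + 557)*273 = 538*273 = 146874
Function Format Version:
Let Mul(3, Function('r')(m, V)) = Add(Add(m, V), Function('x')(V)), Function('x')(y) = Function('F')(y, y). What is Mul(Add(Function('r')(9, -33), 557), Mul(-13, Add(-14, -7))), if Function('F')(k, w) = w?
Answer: 146874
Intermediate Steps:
Function('x')(y) = y
Function('r')(m, V) = Add(Mul(Rational(1, 3), m), Mul(Rational(2, 3), V)) (Function('r')(m, V) = Mul(Rational(1, 3), Add(Add(m, V), V)) = Mul(Rational(1, 3), Add(Add(V, m), V)) = Mul(Rational(1, 3), Add(m, Mul(2, V))) = Add(Mul(Rational(1, 3), m), Mul(Rational(2, 3), V)))
Mul(Add(Function('r')(9, -33), 557), Mul(-13, Add(-14, -7))) = Mul(Add(Add(Mul(Rational(1, 3), 9), Mul(Rational(2, 3), -33)), 557), Mul(-13, Add(-14, -7))) = Mul(Add(Add(3, -22), 557), Mul(-13, -21)) = Mul(Add(-19, 557), 273) = Mul(538, 273) = 146874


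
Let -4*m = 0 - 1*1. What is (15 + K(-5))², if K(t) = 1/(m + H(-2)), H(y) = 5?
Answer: 101761/441 ≈ 230.75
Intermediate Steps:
m = ¼ (m = -(0 - 1*1)/4 = -(0 - 1)/4 = -¼*(-1) = ¼ ≈ 0.25000)
K(t) = 4/21 (K(t) = 1/(¼ + 5) = 1/(21/4) = 4/21)
(15 + K(-5))² = (15 + 4/21)² = (319/21)² = 101761/441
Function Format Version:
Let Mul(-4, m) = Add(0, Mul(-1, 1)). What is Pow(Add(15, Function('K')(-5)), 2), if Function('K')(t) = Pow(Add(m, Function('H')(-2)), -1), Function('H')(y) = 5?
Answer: Rational(101761, 441) ≈ 230.75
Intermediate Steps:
m = Rational(1, 4) (m = Mul(Rational(-1, 4), Add(0, Mul(-1, 1))) = Mul(Rational(-1, 4), Add(0, -1)) = Mul(Rational(-1, 4), -1) = Rational(1, 4) ≈ 0.25000)
Function('K')(t) = Rational(4, 21) (Function('K')(t) = Pow(Add(Rational(1, 4), 5), -1) = Pow(Rational(21, 4), -1) = Rational(4, 21))
Pow(Add(15, Function('K')(-5)), 2) = Pow(Add(15, Rational(4, 21)), 2) = Pow(Rational(319, 21), 2) = Rational(101761, 441)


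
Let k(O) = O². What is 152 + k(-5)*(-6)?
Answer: 2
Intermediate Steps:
152 + k(-5)*(-6) = 152 + (-5)²*(-6) = 152 + 25*(-6) = 152 - 150 = 2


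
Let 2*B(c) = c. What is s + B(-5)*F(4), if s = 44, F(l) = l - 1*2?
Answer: 39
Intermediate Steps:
F(l) = -2 + l (F(l) = l - 2 = -2 + l)
B(c) = c/2
s + B(-5)*F(4) = 44 + ((½)*(-5))*(-2 + 4) = 44 - 5/2*2 = 44 - 5 = 39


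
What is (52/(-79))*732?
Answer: -38064/79 ≈ -481.82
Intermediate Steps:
(52/(-79))*732 = (52*(-1/79))*732 = -52/79*732 = -38064/79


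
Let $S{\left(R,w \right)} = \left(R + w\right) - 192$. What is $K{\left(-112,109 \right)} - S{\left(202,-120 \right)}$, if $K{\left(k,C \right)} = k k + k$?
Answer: $12542$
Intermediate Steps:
$K{\left(k,C \right)} = k + k^{2}$ ($K{\left(k,C \right)} = k^{2} + k = k + k^{2}$)
$S{\left(R,w \right)} = -192 + R + w$
$K{\left(-112,109 \right)} - S{\left(202,-120 \right)} = - 112 \left(1 - 112\right) - \left(-192 + 202 - 120\right) = \left(-112\right) \left(-111\right) - -110 = 12432 + 110 = 12542$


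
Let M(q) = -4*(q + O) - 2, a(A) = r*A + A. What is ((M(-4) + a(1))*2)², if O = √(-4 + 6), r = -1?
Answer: 912 - 448*√2 ≈ 278.43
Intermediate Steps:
O = √2 ≈ 1.4142
a(A) = 0 (a(A) = -A + A = 0)
M(q) = -2 - 4*q - 4*√2 (M(q) = -4*(q + √2) - 2 = (-4*q - 4*√2) - 2 = -2 - 4*q - 4*√2)
((M(-4) + a(1))*2)² = (((-2 - 4*(-4) - 4*√2) + 0)*2)² = (((-2 + 16 - 4*√2) + 0)*2)² = (((14 - 4*√2) + 0)*2)² = ((14 - 4*√2)*2)² = (28 - 8*√2)²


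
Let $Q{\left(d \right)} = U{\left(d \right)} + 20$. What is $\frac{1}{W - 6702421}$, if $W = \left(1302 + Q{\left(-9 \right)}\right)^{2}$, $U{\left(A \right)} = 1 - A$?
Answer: $- \frac{1}{4928197} \approx -2.0291 \cdot 10^{-7}$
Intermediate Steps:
$Q{\left(d \right)} = 21 - d$ ($Q{\left(d \right)} = \left(1 - d\right) + 20 = 21 - d$)
$W = 1774224$ ($W = \left(1302 + \left(21 - -9\right)\right)^{2} = \left(1302 + \left(21 + 9\right)\right)^{2} = \left(1302 + 30\right)^{2} = 1332^{2} = 1774224$)
$\frac{1}{W - 6702421} = \frac{1}{1774224 - 6702421} = \frac{1}{-4928197} = - \frac{1}{4928197}$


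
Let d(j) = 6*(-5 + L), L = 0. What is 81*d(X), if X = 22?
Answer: -2430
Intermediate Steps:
d(j) = -30 (d(j) = 6*(-5 + 0) = 6*(-5) = -30)
81*d(X) = 81*(-30) = -2430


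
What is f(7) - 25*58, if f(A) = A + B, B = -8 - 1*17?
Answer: -1468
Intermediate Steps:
B = -25 (B = -8 - 17 = -25)
f(A) = -25 + A (f(A) = A - 25 = -25 + A)
f(7) - 25*58 = (-25 + 7) - 25*58 = -18 - 1450 = -1468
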